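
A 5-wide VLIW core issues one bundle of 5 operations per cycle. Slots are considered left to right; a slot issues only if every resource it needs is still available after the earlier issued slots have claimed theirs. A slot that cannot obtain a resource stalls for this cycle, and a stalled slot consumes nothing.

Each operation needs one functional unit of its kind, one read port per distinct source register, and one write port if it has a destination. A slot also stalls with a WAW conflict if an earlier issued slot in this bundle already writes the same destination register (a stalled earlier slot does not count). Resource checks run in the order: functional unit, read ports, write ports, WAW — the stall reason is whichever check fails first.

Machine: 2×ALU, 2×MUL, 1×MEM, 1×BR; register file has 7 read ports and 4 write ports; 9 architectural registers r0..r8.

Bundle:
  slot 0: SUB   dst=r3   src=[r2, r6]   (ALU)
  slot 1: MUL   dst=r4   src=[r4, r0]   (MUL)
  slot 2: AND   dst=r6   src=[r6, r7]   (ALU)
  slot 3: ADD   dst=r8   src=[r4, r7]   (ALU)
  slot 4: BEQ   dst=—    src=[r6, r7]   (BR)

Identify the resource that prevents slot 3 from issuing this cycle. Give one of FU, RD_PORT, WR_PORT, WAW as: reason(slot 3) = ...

  0. ALU→r3 ⇒ go  {1A/2Mu/1Ld/1B | 5r 3w}
  1. MUL→r4 ⇒ go  {1A/1Mu/1Ld/1B | 3r 2w}
  2. ALU→r6 ⇒ go  {0A/1Mu/1Ld/1B | 1r 1w}
  3. ALU→r8 ⇒ no(FU)  {0A/1Mu/1Ld/1B | 1r 1w}
  4. BR ⇒ no(RD_PORT)  {0A/1Mu/1Ld/1B | 1r 1w}

reason(slot 3) = FU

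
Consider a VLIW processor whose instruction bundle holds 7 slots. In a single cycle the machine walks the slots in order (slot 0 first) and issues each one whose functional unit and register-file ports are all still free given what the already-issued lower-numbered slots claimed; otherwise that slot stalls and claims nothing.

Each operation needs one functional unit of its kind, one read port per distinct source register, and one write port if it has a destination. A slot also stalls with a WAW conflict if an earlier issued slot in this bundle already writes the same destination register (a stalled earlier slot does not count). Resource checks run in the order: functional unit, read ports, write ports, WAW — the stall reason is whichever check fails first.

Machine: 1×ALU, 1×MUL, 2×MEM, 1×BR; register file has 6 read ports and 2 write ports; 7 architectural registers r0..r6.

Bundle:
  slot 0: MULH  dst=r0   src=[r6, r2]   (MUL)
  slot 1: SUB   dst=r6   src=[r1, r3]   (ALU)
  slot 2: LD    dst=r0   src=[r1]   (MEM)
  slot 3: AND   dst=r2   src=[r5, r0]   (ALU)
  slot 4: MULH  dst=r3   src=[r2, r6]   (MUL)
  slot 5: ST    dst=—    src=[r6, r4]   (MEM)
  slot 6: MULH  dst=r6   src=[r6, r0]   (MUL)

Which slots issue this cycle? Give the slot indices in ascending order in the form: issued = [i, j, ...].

slot 0 (MUL): ISSUE — free A1,Mu0,Ld2,B1 rp4 wp1
slot 1 (ALU): ISSUE — free A0,Mu0,Ld2,B1 rp2 wp0
slot 2 (MEM): stall WR_PORT — free A0,Mu0,Ld2,B1 rp2 wp0
slot 3 (ALU): stall FU — free A0,Mu0,Ld2,B1 rp2 wp0
slot 4 (MUL): stall FU — free A0,Mu0,Ld2,B1 rp2 wp0
slot 5 (MEM): ISSUE — free A0,Mu0,Ld1,B1 rp0 wp0
slot 6 (MUL): stall FU — free A0,Mu0,Ld1,B1 rp0 wp0

issued = [0, 1, 5]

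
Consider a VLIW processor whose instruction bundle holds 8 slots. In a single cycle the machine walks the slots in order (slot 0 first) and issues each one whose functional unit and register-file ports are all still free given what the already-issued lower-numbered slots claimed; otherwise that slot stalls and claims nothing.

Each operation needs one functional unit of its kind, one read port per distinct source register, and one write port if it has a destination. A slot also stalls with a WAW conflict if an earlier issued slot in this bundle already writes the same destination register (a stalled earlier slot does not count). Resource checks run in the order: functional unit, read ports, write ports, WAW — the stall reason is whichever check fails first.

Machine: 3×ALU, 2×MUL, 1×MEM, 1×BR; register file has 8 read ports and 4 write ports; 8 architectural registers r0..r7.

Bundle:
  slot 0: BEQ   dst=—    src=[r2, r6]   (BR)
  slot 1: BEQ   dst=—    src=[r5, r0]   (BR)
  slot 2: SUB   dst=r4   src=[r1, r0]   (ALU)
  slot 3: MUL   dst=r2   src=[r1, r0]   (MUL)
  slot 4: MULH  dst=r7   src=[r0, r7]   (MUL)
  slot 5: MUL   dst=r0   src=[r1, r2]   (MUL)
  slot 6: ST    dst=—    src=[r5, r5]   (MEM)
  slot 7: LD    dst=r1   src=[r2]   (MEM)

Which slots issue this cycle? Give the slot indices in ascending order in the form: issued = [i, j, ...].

issued = [0, 2, 3, 4]

slot 0 (BR): ISSUE — free A3,Mu2,Ld1,B0 rp6 wp4
slot 1 (BR): stall FU — free A3,Mu2,Ld1,B0 rp6 wp4
slot 2 (ALU): ISSUE — free A2,Mu2,Ld1,B0 rp4 wp3
slot 3 (MUL): ISSUE — free A2,Mu1,Ld1,B0 rp2 wp2
slot 4 (MUL): ISSUE — free A2,Mu0,Ld1,B0 rp0 wp1
slot 5 (MUL): stall FU — free A2,Mu0,Ld1,B0 rp0 wp1
slot 6 (MEM): stall RD_PORT — free A2,Mu0,Ld1,B0 rp0 wp1
slot 7 (MEM): stall RD_PORT — free A2,Mu0,Ld1,B0 rp0 wp1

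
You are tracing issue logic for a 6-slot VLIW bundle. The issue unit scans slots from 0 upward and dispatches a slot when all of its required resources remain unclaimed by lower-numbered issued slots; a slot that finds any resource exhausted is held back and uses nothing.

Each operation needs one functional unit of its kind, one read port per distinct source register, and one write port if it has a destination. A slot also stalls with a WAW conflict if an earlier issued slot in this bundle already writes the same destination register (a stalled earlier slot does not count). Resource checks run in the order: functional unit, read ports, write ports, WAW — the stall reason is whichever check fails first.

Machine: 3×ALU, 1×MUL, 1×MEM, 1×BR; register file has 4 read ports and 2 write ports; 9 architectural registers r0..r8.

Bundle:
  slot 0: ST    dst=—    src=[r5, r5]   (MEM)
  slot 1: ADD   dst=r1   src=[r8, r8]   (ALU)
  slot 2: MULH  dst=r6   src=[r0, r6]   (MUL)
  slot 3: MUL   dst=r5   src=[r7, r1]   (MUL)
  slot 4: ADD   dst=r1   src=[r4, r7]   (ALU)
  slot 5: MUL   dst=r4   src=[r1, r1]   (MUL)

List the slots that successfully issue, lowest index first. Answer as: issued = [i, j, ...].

slot 0 (MEM): ISSUE — free A3,Mu1,Ld0,B1 rp3 wp2
slot 1 (ALU): ISSUE — free A2,Mu1,Ld0,B1 rp2 wp1
slot 2 (MUL): ISSUE — free A2,Mu0,Ld0,B1 rp0 wp0
slot 3 (MUL): stall FU — free A2,Mu0,Ld0,B1 rp0 wp0
slot 4 (ALU): stall RD_PORT — free A2,Mu0,Ld0,B1 rp0 wp0
slot 5 (MUL): stall FU — free A2,Mu0,Ld0,B1 rp0 wp0

issued = [0, 1, 2]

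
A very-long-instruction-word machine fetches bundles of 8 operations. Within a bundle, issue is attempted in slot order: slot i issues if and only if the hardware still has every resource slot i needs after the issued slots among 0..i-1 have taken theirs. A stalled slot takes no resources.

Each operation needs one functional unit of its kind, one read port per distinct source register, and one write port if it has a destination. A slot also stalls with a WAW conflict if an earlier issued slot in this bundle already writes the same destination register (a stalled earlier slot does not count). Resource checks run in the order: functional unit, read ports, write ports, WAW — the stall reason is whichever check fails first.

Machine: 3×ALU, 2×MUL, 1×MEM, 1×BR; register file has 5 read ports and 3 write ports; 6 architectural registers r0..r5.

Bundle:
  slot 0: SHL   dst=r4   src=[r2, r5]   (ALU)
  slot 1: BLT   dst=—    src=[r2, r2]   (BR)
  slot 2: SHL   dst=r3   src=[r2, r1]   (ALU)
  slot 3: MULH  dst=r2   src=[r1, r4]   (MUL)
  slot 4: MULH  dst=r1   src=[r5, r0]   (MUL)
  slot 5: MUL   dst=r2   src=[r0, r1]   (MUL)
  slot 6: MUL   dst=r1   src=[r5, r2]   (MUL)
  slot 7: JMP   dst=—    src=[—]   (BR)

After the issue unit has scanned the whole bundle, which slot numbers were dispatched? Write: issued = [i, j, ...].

issued = [0, 1, 2]

  0. ALU→r4 ⇒ go  {2A/2Mu/1Ld/1B | 3r 2w}
  1. BR ⇒ go  {2A/2Mu/1Ld/0B | 2r 2w}
  2. ALU→r3 ⇒ go  {1A/2Mu/1Ld/0B | 0r 1w}
  3. MUL→r2 ⇒ no(RD_PORT)  {1A/2Mu/1Ld/0B | 0r 1w}
  4. MUL→r1 ⇒ no(RD_PORT)  {1A/2Mu/1Ld/0B | 0r 1w}
  5. MUL→r2 ⇒ no(RD_PORT)  {1A/2Mu/1Ld/0B | 0r 1w}
  6. MUL→r1 ⇒ no(RD_PORT)  {1A/2Mu/1Ld/0B | 0r 1w}
  7. BR ⇒ no(FU)  {1A/2Mu/1Ld/0B | 0r 1w}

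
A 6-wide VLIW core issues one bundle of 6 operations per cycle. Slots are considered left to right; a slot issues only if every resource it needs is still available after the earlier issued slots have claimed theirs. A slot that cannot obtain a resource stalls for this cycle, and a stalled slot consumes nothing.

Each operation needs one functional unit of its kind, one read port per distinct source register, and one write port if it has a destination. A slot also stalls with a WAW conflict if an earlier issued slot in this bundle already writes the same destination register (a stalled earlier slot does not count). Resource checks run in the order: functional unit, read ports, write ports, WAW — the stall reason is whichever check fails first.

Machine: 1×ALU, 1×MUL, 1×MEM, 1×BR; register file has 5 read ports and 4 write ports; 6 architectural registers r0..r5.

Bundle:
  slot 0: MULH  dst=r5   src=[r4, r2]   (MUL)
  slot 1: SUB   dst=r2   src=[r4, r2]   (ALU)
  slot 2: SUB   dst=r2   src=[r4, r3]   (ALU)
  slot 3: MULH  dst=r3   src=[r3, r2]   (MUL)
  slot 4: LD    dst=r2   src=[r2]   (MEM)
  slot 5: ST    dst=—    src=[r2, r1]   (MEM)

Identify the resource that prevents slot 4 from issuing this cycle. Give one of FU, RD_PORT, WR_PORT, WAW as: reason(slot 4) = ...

reason(slot 4) = WAW

(0) want 1×MUL +2rd +1wr — yes → AL1|MU0|ME1|BR1|rd3|wr3
(1) want 1×ALU +2rd +1wr — yes → AL0|MU0|ME1|BR1|rd1|wr2
(2) want 1×ALU +2rd +1wr — FU → AL0|MU0|ME1|BR1|rd1|wr2
(3) want 1×MUL +2rd +1wr — FU → AL0|MU0|ME1|BR1|rd1|wr2
(4) want 1×MEM +1rd +1wr — WAW → AL0|MU0|ME1|BR1|rd1|wr2
(5) want 1×MEM +2rd +0wr — RD_PORT → AL0|MU0|ME1|BR1|rd1|wr2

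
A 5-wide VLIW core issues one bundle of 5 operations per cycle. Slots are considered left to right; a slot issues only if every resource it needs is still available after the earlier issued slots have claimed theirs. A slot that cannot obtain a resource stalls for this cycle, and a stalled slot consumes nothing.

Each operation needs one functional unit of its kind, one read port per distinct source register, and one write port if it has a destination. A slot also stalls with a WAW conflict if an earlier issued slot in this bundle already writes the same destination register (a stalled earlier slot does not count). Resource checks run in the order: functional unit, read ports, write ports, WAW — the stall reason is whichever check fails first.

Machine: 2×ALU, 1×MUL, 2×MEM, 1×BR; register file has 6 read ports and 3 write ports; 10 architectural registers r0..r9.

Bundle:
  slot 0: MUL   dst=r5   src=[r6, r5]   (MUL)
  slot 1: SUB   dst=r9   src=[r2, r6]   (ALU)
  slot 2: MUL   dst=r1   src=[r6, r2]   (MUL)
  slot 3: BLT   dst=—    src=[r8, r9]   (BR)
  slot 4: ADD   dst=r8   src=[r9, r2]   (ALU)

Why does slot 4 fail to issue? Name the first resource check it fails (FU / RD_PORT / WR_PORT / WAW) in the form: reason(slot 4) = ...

reason(slot 4) = RD_PORT

#0 MUL src=r6,r5 dispatched  <A:2 Mu:0 Ld:2 B:1 rd:4 wr:2>
#1 ALU src=r2,r6 dispatched  <A:1 Mu:0 Ld:2 B:1 rd:2 wr:1>
#2 MUL src=r6,r2 held:FU  <A:1 Mu:0 Ld:2 B:1 rd:2 wr:1>
#3 BR src=r8,r9 dispatched  <A:1 Mu:0 Ld:2 B:0 rd:0 wr:1>
#4 ALU src=r9,r2 held:RD_PORT  <A:1 Mu:0 Ld:2 B:0 rd:0 wr:1>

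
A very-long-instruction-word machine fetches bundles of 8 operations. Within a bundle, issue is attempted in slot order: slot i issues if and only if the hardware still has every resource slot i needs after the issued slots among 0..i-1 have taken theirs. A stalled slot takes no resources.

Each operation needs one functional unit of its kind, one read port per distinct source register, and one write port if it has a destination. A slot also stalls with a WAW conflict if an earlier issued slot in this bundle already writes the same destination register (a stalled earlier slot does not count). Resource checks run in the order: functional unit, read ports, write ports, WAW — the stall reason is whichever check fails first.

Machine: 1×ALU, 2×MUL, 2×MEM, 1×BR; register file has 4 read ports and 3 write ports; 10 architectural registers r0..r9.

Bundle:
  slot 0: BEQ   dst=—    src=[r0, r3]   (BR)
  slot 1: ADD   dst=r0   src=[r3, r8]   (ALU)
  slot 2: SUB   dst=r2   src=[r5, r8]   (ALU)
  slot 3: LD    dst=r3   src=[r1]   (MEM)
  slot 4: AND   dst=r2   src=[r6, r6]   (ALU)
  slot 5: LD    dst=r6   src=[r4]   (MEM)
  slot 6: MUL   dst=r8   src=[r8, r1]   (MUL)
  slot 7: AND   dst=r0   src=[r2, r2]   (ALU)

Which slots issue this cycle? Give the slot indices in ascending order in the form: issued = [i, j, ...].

issued = [0, 1]

slot 0 (BR): ISSUE — free A1,Mu2,Ld2,B0 rp2 wp3
slot 1 (ALU): ISSUE — free A0,Mu2,Ld2,B0 rp0 wp2
slot 2 (ALU): stall FU — free A0,Mu2,Ld2,B0 rp0 wp2
slot 3 (MEM): stall RD_PORT — free A0,Mu2,Ld2,B0 rp0 wp2
slot 4 (ALU): stall FU — free A0,Mu2,Ld2,B0 rp0 wp2
slot 5 (MEM): stall RD_PORT — free A0,Mu2,Ld2,B0 rp0 wp2
slot 6 (MUL): stall RD_PORT — free A0,Mu2,Ld2,B0 rp0 wp2
slot 7 (ALU): stall FU — free A0,Mu2,Ld2,B0 rp0 wp2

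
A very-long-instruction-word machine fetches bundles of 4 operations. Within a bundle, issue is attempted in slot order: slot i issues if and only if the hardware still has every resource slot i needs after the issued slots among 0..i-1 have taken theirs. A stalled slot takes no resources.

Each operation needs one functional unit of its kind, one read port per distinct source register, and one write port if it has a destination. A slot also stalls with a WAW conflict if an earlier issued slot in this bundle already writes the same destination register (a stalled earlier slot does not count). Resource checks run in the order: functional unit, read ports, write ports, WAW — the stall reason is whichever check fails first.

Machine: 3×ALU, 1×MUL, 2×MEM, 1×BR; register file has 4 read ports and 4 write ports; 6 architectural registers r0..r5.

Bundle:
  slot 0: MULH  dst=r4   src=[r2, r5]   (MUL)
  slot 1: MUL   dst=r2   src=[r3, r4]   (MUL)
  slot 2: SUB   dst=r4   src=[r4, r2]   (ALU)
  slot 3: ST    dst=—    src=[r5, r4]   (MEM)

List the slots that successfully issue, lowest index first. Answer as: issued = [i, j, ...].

  0. MUL→r4 ⇒ go  {3A/0Mu/2Ld/1B | 2r 3w}
  1. MUL→r2 ⇒ no(FU)  {3A/0Mu/2Ld/1B | 2r 3w}
  2. ALU→r4 ⇒ no(WAW)  {3A/0Mu/2Ld/1B | 2r 3w}
  3. MEM ⇒ go  {3A/0Mu/1Ld/1B | 0r 3w}

issued = [0, 3]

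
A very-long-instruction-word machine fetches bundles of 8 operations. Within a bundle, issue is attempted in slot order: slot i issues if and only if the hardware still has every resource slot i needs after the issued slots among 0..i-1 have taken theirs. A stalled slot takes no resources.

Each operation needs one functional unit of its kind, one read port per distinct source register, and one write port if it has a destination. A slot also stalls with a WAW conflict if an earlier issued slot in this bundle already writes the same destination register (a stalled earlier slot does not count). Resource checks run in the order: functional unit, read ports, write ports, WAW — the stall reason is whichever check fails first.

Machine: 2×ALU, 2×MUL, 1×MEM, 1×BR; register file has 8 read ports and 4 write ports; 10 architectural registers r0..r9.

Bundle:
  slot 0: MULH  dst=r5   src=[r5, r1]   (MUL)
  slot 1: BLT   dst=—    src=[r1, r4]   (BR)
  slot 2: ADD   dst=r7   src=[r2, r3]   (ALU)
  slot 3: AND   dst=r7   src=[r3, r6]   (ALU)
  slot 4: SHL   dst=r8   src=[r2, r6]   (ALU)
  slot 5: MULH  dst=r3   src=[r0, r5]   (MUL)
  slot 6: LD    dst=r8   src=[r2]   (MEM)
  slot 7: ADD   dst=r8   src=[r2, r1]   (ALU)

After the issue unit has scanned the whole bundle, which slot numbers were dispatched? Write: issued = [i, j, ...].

[0] MUL needs rd=2 wr=1: ok; after: ALU=2 MUL=1 MEM=1 BR=1, R=6, W=3
[1] BR needs rd=2 wr=0: ok; after: ALU=2 MUL=1 MEM=1 BR=0, R=4, W=3
[2] ALU needs rd=2 wr=1: ok; after: ALU=1 MUL=1 MEM=1 BR=0, R=2, W=2
[3] ALU needs rd=2 wr=1: WAW; after: ALU=1 MUL=1 MEM=1 BR=0, R=2, W=2
[4] ALU needs rd=2 wr=1: ok; after: ALU=0 MUL=1 MEM=1 BR=0, R=0, W=1
[5] MUL needs rd=2 wr=1: RD_PORT; after: ALU=0 MUL=1 MEM=1 BR=0, R=0, W=1
[6] MEM needs rd=1 wr=1: RD_PORT; after: ALU=0 MUL=1 MEM=1 BR=0, R=0, W=1
[7] ALU needs rd=2 wr=1: FU; after: ALU=0 MUL=1 MEM=1 BR=0, R=0, W=1

issued = [0, 1, 2, 4]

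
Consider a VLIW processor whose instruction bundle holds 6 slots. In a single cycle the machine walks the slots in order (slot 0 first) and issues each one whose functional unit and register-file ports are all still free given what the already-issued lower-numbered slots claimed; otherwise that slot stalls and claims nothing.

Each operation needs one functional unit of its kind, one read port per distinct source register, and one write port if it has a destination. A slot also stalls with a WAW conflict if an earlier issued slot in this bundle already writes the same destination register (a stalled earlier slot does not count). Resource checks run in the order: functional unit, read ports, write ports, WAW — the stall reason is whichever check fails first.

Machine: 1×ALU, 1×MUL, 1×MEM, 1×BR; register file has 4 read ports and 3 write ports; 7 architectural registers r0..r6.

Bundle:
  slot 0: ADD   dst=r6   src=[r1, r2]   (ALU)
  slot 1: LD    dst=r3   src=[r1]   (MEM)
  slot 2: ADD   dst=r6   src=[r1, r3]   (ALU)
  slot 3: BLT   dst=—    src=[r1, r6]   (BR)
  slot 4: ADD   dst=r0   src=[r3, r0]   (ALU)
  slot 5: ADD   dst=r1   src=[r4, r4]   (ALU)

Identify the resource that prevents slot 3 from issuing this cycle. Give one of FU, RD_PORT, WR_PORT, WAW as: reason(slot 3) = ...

reason(slot 3) = RD_PORT

[0] ALU needs rd=2 wr=1: ok; after: ALU=0 MUL=1 MEM=1 BR=1, R=2, W=2
[1] MEM needs rd=1 wr=1: ok; after: ALU=0 MUL=1 MEM=0 BR=1, R=1, W=1
[2] ALU needs rd=2 wr=1: FU; after: ALU=0 MUL=1 MEM=0 BR=1, R=1, W=1
[3] BR needs rd=2 wr=0: RD_PORT; after: ALU=0 MUL=1 MEM=0 BR=1, R=1, W=1
[4] ALU needs rd=2 wr=1: FU; after: ALU=0 MUL=1 MEM=0 BR=1, R=1, W=1
[5] ALU needs rd=1 wr=1: FU; after: ALU=0 MUL=1 MEM=0 BR=1, R=1, W=1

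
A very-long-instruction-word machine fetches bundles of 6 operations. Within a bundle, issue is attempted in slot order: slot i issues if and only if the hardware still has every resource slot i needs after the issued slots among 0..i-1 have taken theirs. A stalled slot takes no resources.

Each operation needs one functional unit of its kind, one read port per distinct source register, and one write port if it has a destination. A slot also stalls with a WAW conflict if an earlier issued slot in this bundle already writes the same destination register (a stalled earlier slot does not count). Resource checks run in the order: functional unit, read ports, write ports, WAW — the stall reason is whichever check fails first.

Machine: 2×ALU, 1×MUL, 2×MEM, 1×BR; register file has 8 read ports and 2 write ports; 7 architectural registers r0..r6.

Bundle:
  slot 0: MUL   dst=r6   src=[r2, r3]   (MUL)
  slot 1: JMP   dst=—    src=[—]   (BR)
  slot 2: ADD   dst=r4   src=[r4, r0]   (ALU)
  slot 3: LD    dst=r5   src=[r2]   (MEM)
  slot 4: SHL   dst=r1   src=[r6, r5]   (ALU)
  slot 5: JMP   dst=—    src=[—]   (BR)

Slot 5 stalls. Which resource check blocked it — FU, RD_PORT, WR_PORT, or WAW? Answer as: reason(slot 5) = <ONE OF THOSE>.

#0 MUL src=r2,r3 dispatched  <A:2 Mu:0 Ld:2 B:1 rd:6 wr:1>
#1 BR src=- dispatched  <A:2 Mu:0 Ld:2 B:0 rd:6 wr:1>
#2 ALU src=r4,r0 dispatched  <A:1 Mu:0 Ld:2 B:0 rd:4 wr:0>
#3 MEM src=r2 held:WR_PORT  <A:1 Mu:0 Ld:2 B:0 rd:4 wr:0>
#4 ALU src=r6,r5 held:WR_PORT  <A:1 Mu:0 Ld:2 B:0 rd:4 wr:0>
#5 BR src=- held:FU  <A:1 Mu:0 Ld:2 B:0 rd:4 wr:0>

reason(slot 5) = FU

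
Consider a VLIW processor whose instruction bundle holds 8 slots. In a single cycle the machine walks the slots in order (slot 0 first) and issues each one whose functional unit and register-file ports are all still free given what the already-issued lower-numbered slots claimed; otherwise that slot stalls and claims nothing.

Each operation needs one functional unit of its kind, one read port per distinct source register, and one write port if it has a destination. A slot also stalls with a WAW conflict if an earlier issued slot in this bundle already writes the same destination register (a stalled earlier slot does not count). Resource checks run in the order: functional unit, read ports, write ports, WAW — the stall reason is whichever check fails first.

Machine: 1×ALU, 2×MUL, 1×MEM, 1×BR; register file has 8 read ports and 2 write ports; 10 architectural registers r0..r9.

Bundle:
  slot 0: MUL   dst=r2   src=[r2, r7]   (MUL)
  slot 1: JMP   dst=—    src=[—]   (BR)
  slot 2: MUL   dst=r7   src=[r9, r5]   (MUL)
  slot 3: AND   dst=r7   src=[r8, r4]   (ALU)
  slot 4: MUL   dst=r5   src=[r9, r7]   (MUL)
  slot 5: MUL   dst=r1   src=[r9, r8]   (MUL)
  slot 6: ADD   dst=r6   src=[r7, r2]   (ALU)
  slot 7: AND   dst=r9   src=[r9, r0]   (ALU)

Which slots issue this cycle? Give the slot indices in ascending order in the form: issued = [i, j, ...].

  0. MUL→r2 ⇒ go  {1A/1Mu/1Ld/1B | 6r 1w}
  1. BR ⇒ go  {1A/1Mu/1Ld/0B | 6r 1w}
  2. MUL→r7 ⇒ go  {1A/0Mu/1Ld/0B | 4r 0w}
  3. ALU→r7 ⇒ no(WR_PORT)  {1A/0Mu/1Ld/0B | 4r 0w}
  4. MUL→r5 ⇒ no(FU)  {1A/0Mu/1Ld/0B | 4r 0w}
  5. MUL→r1 ⇒ no(FU)  {1A/0Mu/1Ld/0B | 4r 0w}
  6. ALU→r6 ⇒ no(WR_PORT)  {1A/0Mu/1Ld/0B | 4r 0w}
  7. ALU→r9 ⇒ no(WR_PORT)  {1A/0Mu/1Ld/0B | 4r 0w}

issued = [0, 1, 2]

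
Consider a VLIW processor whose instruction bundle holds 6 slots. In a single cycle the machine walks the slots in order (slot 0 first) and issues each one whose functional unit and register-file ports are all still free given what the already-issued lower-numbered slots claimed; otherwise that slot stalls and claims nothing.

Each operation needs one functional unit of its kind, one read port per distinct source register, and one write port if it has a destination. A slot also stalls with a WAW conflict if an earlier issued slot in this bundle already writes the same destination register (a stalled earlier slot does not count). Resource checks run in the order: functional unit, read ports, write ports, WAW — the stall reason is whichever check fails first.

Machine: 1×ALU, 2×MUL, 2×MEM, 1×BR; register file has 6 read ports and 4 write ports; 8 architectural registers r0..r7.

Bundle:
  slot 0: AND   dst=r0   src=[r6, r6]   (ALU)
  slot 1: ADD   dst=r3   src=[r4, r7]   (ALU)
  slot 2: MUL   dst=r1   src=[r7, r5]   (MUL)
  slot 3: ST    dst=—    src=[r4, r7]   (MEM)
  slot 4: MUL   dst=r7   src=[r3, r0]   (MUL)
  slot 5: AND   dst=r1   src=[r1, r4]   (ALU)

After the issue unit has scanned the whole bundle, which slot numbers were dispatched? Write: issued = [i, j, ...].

issued = [0, 2, 3]

  0. ALU→r0 ⇒ go  {0A/2Mu/2Ld/1B | 5r 3w}
  1. ALU→r3 ⇒ no(FU)  {0A/2Mu/2Ld/1B | 5r 3w}
  2. MUL→r1 ⇒ go  {0A/1Mu/2Ld/1B | 3r 2w}
  3. MEM ⇒ go  {0A/1Mu/1Ld/1B | 1r 2w}
  4. MUL→r7 ⇒ no(RD_PORT)  {0A/1Mu/1Ld/1B | 1r 2w}
  5. ALU→r1 ⇒ no(FU)  {0A/1Mu/1Ld/1B | 1r 2w}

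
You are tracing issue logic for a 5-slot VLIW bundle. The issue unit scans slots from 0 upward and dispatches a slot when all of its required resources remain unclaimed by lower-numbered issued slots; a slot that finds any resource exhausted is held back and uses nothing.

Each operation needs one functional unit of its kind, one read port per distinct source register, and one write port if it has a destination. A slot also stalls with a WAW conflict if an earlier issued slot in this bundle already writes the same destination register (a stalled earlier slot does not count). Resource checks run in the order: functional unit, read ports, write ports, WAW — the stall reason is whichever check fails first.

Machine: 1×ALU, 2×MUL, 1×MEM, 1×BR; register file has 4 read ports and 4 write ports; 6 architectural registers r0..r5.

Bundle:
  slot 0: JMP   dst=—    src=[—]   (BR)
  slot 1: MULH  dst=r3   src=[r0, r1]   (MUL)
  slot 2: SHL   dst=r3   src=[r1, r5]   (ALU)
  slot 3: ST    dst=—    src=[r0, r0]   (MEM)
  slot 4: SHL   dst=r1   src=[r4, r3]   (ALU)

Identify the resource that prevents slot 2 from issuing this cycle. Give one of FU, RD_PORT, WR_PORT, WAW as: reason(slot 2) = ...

#0 BR src=- dispatched  <A:1 Mu:2 Ld:1 B:0 rd:4 wr:4>
#1 MUL src=r0,r1 dispatched  <A:1 Mu:1 Ld:1 B:0 rd:2 wr:3>
#2 ALU src=r1,r5 held:WAW  <A:1 Mu:1 Ld:1 B:0 rd:2 wr:3>
#3 MEM src=r0,r0 dispatched  <A:1 Mu:1 Ld:0 B:0 rd:1 wr:3>
#4 ALU src=r4,r3 held:RD_PORT  <A:1 Mu:1 Ld:0 B:0 rd:1 wr:3>

reason(slot 2) = WAW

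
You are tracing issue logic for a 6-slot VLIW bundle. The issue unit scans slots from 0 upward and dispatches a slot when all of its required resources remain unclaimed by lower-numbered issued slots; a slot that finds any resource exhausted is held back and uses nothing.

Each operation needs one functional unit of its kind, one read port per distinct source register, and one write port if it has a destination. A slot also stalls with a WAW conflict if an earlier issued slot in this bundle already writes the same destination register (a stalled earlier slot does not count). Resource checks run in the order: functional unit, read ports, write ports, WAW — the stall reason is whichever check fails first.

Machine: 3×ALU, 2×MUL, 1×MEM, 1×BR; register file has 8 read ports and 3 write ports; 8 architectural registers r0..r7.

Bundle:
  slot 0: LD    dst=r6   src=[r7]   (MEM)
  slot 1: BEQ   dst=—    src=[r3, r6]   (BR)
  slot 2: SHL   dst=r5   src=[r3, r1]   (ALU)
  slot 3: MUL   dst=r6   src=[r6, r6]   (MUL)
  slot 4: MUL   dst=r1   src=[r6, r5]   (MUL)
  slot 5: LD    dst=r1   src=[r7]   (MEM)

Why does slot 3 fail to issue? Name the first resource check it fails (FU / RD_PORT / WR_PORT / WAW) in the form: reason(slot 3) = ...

reason(slot 3) = WAW

(0) want 1×MEM +1rd +1wr — yes → AL3|MU2|ME0|BR1|rd7|wr2
(1) want 1×BR +2rd +0wr — yes → AL3|MU2|ME0|BR0|rd5|wr2
(2) want 1×ALU +2rd +1wr — yes → AL2|MU2|ME0|BR0|rd3|wr1
(3) want 1×MUL +1rd +1wr — WAW → AL2|MU2|ME0|BR0|rd3|wr1
(4) want 1×MUL +2rd +1wr — yes → AL2|MU1|ME0|BR0|rd1|wr0
(5) want 1×MEM +1rd +1wr — FU → AL2|MU1|ME0|BR0|rd1|wr0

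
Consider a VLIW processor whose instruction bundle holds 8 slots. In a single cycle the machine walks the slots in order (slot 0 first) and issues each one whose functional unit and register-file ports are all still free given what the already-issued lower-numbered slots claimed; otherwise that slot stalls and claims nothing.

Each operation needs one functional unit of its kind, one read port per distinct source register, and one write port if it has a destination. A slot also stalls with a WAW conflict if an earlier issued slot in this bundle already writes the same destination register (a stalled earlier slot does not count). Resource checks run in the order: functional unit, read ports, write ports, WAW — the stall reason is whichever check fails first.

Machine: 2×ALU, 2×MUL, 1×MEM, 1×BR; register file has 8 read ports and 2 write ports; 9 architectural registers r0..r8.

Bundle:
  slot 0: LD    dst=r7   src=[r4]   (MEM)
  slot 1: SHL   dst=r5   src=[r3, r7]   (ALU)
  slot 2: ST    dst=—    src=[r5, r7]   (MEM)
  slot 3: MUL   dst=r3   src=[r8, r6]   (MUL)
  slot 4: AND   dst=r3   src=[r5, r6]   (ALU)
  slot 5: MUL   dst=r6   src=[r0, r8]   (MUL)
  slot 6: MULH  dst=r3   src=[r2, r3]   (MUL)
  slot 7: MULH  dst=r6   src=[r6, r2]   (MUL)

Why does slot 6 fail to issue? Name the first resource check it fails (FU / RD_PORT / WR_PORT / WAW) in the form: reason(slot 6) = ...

reason(slot 6) = WR_PORT

slot 0 (MEM): ISSUE — free A2,Mu2,Ld0,B1 rp7 wp1
slot 1 (ALU): ISSUE — free A1,Mu2,Ld0,B1 rp5 wp0
slot 2 (MEM): stall FU — free A1,Mu2,Ld0,B1 rp5 wp0
slot 3 (MUL): stall WR_PORT — free A1,Mu2,Ld0,B1 rp5 wp0
slot 4 (ALU): stall WR_PORT — free A1,Mu2,Ld0,B1 rp5 wp0
slot 5 (MUL): stall WR_PORT — free A1,Mu2,Ld0,B1 rp5 wp0
slot 6 (MUL): stall WR_PORT — free A1,Mu2,Ld0,B1 rp5 wp0
slot 7 (MUL): stall WR_PORT — free A1,Mu2,Ld0,B1 rp5 wp0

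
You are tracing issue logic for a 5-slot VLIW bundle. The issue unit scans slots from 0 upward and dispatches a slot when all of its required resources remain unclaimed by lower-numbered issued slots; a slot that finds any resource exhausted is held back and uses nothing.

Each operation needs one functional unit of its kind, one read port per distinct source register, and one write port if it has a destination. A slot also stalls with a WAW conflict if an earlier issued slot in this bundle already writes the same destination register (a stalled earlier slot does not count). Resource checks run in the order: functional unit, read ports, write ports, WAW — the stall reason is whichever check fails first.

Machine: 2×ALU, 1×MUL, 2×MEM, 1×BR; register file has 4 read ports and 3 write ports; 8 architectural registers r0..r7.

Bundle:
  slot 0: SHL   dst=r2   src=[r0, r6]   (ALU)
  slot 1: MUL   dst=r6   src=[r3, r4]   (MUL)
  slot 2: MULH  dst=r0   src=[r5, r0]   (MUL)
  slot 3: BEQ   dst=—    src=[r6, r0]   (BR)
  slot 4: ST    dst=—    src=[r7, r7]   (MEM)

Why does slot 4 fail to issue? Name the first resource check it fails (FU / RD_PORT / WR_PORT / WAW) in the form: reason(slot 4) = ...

[0] ALU needs rd=2 wr=1: ok; after: ALU=1 MUL=1 MEM=2 BR=1, R=2, W=2
[1] MUL needs rd=2 wr=1: ok; after: ALU=1 MUL=0 MEM=2 BR=1, R=0, W=1
[2] MUL needs rd=2 wr=1: FU; after: ALU=1 MUL=0 MEM=2 BR=1, R=0, W=1
[3] BR needs rd=2 wr=0: RD_PORT; after: ALU=1 MUL=0 MEM=2 BR=1, R=0, W=1
[4] MEM needs rd=1 wr=0: RD_PORT; after: ALU=1 MUL=0 MEM=2 BR=1, R=0, W=1

reason(slot 4) = RD_PORT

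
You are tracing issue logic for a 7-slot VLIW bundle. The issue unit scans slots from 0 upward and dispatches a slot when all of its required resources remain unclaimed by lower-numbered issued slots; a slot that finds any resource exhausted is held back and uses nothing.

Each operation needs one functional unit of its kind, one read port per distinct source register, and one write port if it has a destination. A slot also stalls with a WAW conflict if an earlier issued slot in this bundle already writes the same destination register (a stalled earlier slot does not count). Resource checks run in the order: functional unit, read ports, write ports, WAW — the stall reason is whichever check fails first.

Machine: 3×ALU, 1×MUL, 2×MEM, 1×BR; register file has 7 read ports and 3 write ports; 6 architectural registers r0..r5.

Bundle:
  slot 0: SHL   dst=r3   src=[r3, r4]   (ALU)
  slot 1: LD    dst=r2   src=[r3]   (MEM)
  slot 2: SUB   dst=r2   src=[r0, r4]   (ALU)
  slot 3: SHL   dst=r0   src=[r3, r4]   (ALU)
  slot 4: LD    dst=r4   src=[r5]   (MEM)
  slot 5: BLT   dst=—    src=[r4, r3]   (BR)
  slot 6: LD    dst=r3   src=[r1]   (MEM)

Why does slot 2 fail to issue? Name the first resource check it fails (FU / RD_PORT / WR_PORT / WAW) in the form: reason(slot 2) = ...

reason(slot 2) = WAW

#0 ALU src=r3,r4 dispatched  <A:2 Mu:1 Ld:2 B:1 rd:5 wr:2>
#1 MEM src=r3 dispatched  <A:2 Mu:1 Ld:1 B:1 rd:4 wr:1>
#2 ALU src=r0,r4 held:WAW  <A:2 Mu:1 Ld:1 B:1 rd:4 wr:1>
#3 ALU src=r3,r4 dispatched  <A:1 Mu:1 Ld:1 B:1 rd:2 wr:0>
#4 MEM src=r5 held:WR_PORT  <A:1 Mu:1 Ld:1 B:1 rd:2 wr:0>
#5 BR src=r4,r3 dispatched  <A:1 Mu:1 Ld:1 B:0 rd:0 wr:0>
#6 MEM src=r1 held:RD_PORT  <A:1 Mu:1 Ld:1 B:0 rd:0 wr:0>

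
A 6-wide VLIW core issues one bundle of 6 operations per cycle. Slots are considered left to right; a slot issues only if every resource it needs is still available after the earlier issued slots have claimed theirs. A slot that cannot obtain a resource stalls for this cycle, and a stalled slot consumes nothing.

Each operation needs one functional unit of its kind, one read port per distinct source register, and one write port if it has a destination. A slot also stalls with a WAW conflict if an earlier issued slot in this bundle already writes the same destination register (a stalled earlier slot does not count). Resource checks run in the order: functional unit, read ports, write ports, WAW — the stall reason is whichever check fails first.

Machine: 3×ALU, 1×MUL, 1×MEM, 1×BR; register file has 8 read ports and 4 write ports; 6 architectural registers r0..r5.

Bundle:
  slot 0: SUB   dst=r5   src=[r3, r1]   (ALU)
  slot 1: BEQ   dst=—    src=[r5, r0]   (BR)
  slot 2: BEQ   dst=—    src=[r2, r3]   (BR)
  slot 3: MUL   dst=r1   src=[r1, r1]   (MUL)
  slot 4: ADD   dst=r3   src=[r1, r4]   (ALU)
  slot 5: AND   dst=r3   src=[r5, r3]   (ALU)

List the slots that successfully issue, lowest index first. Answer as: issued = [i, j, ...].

issued = [0, 1, 3, 4]

[0] ALU needs rd=2 wr=1: ok; after: ALU=2 MUL=1 MEM=1 BR=1, R=6, W=3
[1] BR needs rd=2 wr=0: ok; after: ALU=2 MUL=1 MEM=1 BR=0, R=4, W=3
[2] BR needs rd=2 wr=0: FU; after: ALU=2 MUL=1 MEM=1 BR=0, R=4, W=3
[3] MUL needs rd=1 wr=1: ok; after: ALU=2 MUL=0 MEM=1 BR=0, R=3, W=2
[4] ALU needs rd=2 wr=1: ok; after: ALU=1 MUL=0 MEM=1 BR=0, R=1, W=1
[5] ALU needs rd=2 wr=1: RD_PORT; after: ALU=1 MUL=0 MEM=1 BR=0, R=1, W=1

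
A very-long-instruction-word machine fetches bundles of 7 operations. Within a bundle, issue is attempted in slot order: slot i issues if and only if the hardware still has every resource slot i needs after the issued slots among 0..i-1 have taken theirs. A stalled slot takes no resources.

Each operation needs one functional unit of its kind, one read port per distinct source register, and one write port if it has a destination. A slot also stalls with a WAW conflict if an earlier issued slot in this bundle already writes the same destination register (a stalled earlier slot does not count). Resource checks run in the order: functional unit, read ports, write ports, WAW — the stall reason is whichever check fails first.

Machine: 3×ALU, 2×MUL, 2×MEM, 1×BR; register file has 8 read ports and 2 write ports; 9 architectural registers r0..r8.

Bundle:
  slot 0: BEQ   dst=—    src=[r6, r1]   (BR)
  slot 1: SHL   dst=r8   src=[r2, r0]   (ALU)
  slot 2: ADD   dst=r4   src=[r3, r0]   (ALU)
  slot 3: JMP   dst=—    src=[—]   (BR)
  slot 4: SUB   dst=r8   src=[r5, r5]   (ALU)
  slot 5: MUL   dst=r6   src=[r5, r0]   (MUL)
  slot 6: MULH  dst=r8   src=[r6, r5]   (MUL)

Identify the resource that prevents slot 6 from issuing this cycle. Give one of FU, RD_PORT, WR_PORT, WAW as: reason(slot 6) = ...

reason(slot 6) = WR_PORT

  0. BR ⇒ go  {3A/2Mu/2Ld/0B | 6r 2w}
  1. ALU→r8 ⇒ go  {2A/2Mu/2Ld/0B | 4r 1w}
  2. ALU→r4 ⇒ go  {1A/2Mu/2Ld/0B | 2r 0w}
  3. BR ⇒ no(FU)  {1A/2Mu/2Ld/0B | 2r 0w}
  4. ALU→r8 ⇒ no(WR_PORT)  {1A/2Mu/2Ld/0B | 2r 0w}
  5. MUL→r6 ⇒ no(WR_PORT)  {1A/2Mu/2Ld/0B | 2r 0w}
  6. MUL→r8 ⇒ no(WR_PORT)  {1A/2Mu/2Ld/0B | 2r 0w}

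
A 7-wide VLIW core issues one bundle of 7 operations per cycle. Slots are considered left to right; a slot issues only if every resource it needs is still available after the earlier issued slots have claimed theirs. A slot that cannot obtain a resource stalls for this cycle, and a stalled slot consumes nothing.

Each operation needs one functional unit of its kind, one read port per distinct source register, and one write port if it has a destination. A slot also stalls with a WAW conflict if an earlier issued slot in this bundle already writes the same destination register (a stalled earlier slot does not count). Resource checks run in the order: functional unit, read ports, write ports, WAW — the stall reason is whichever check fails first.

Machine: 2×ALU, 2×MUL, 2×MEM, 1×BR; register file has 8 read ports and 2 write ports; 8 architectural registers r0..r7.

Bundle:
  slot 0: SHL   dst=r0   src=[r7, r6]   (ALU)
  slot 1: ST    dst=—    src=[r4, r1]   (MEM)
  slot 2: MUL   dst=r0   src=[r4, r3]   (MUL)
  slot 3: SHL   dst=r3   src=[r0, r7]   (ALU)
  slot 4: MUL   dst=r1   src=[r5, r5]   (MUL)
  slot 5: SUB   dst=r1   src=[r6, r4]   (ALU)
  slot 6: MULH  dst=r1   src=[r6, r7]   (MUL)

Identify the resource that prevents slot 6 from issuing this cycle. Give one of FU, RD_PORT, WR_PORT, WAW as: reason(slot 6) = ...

reason(slot 6) = WR_PORT

  0. ALU→r0 ⇒ go  {1A/2Mu/2Ld/1B | 6r 1w}
  1. MEM ⇒ go  {1A/2Mu/1Ld/1B | 4r 1w}
  2. MUL→r0 ⇒ no(WAW)  {1A/2Mu/1Ld/1B | 4r 1w}
  3. ALU→r3 ⇒ go  {0A/2Mu/1Ld/1B | 2r 0w}
  4. MUL→r1 ⇒ no(WR_PORT)  {0A/2Mu/1Ld/1B | 2r 0w}
  5. ALU→r1 ⇒ no(FU)  {0A/2Mu/1Ld/1B | 2r 0w}
  6. MUL→r1 ⇒ no(WR_PORT)  {0A/2Mu/1Ld/1B | 2r 0w}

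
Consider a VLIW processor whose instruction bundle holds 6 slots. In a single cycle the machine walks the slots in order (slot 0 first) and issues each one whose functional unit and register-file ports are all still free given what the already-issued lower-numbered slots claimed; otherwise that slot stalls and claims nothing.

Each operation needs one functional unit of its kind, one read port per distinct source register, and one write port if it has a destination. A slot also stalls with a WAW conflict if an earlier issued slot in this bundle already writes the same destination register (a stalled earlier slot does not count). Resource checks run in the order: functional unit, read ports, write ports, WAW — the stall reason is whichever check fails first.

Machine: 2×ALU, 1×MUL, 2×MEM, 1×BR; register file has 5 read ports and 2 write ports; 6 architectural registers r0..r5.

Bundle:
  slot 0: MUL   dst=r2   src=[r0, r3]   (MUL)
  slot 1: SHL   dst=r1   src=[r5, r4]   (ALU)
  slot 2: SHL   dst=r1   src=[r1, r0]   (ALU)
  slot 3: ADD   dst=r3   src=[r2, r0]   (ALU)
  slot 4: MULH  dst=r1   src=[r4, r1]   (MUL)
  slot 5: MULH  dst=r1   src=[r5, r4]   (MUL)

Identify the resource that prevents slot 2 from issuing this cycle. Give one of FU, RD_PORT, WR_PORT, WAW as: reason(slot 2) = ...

[0] MUL needs rd=2 wr=1: ok; after: ALU=2 MUL=0 MEM=2 BR=1, R=3, W=1
[1] ALU needs rd=2 wr=1: ok; after: ALU=1 MUL=0 MEM=2 BR=1, R=1, W=0
[2] ALU needs rd=2 wr=1: RD_PORT; after: ALU=1 MUL=0 MEM=2 BR=1, R=1, W=0
[3] ALU needs rd=2 wr=1: RD_PORT; after: ALU=1 MUL=0 MEM=2 BR=1, R=1, W=0
[4] MUL needs rd=2 wr=1: FU; after: ALU=1 MUL=0 MEM=2 BR=1, R=1, W=0
[5] MUL needs rd=2 wr=1: FU; after: ALU=1 MUL=0 MEM=2 BR=1, R=1, W=0

reason(slot 2) = RD_PORT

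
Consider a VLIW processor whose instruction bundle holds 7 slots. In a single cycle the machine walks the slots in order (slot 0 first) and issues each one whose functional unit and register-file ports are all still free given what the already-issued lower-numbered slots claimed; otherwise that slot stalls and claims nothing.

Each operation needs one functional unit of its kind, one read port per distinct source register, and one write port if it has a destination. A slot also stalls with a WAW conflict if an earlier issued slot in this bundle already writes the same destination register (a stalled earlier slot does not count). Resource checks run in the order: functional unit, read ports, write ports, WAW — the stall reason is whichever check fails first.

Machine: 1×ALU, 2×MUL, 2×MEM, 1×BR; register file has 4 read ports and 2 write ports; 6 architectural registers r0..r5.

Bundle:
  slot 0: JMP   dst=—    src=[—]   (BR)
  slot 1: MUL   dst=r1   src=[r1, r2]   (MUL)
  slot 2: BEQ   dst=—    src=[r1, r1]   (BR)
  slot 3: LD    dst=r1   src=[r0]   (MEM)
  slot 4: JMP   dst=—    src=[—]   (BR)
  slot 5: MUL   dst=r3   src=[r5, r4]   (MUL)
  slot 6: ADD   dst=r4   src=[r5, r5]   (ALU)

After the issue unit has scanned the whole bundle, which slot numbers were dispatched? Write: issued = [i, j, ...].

issued = [0, 1, 5]

  0. BR ⇒ go  {1A/2Mu/2Ld/0B | 4r 2w}
  1. MUL→r1 ⇒ go  {1A/1Mu/2Ld/0B | 2r 1w}
  2. BR ⇒ no(FU)  {1A/1Mu/2Ld/0B | 2r 1w}
  3. MEM→r1 ⇒ no(WAW)  {1A/1Mu/2Ld/0B | 2r 1w}
  4. BR ⇒ no(FU)  {1A/1Mu/2Ld/0B | 2r 1w}
  5. MUL→r3 ⇒ go  {1A/0Mu/2Ld/0B | 0r 0w}
  6. ALU→r4 ⇒ no(RD_PORT)  {1A/0Mu/2Ld/0B | 0r 0w}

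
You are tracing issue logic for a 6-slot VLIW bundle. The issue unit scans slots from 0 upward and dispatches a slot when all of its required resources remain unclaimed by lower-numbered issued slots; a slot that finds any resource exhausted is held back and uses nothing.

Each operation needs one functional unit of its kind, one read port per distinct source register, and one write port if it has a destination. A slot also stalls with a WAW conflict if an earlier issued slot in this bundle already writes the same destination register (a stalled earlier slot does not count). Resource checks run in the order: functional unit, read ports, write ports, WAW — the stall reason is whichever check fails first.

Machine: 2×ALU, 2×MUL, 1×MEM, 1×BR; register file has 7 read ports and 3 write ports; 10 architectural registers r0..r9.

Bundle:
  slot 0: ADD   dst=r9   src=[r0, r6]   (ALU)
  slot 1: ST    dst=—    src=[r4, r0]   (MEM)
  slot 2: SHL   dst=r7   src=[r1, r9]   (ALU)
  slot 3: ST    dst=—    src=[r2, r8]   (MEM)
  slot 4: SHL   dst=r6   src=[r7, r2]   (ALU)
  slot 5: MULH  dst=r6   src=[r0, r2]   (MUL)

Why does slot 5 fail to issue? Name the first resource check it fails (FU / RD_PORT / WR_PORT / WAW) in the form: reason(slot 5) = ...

reason(slot 5) = RD_PORT

  0. ALU→r9 ⇒ go  {1A/2Mu/1Ld/1B | 5r 2w}
  1. MEM ⇒ go  {1A/2Mu/0Ld/1B | 3r 2w}
  2. ALU→r7 ⇒ go  {0A/2Mu/0Ld/1B | 1r 1w}
  3. MEM ⇒ no(FU)  {0A/2Mu/0Ld/1B | 1r 1w}
  4. ALU→r6 ⇒ no(FU)  {0A/2Mu/0Ld/1B | 1r 1w}
  5. MUL→r6 ⇒ no(RD_PORT)  {0A/2Mu/0Ld/1B | 1r 1w}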